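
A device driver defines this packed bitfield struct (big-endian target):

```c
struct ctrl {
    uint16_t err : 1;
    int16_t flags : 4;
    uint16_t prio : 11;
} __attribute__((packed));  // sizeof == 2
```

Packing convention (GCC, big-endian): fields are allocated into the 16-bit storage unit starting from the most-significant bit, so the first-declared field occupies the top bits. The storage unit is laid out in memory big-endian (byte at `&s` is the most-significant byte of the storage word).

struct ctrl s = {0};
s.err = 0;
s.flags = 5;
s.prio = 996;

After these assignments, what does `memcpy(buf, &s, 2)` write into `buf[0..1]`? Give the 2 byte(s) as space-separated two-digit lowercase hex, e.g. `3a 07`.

[15+:1] err=0 & 0x1 = 0x0; word=0x0000
[11+:4] flags=5 & 0xf = 0x5; word=0x2800
[0+:11] prio=996 & 0x7ff = 0x3e4; word=0x2be4
word = 0x2be4 → big-endian bytes:
  [0]=0x2b  [1]=0xe4

2b e4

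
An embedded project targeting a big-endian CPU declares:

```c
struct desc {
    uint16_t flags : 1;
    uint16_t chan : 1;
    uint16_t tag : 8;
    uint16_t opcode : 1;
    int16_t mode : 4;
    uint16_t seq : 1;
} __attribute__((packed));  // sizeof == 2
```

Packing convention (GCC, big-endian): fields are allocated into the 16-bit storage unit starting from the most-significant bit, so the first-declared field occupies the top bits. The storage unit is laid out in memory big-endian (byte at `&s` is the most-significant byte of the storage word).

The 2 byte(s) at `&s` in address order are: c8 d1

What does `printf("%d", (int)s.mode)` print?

-8

[0]=0xc8 [1]=0xd1 (big-endian) → word 0xc8d1
flags:1 @ bit 15 → (0xc8d1>>15)&0x1 = 0x1
chan:1 @ bit 14 → (0xc8d1>>14)&0x1 = 0x1
tag:8 @ bit 6 → (0xc8d1>>6)&0xff = 0x23
opcode:1 @ bit 5 → (0xc8d1>>5)&0x1 = 0x0
mode:4 @ bit 1 → (0xc8d1>>1)&0xf = 0x8  ←
seq:1 @ bit 0 → (0xc8d1>>0)&0x1 = 0x1
mode signed 4b, MSB=1: 8 - 16 = -8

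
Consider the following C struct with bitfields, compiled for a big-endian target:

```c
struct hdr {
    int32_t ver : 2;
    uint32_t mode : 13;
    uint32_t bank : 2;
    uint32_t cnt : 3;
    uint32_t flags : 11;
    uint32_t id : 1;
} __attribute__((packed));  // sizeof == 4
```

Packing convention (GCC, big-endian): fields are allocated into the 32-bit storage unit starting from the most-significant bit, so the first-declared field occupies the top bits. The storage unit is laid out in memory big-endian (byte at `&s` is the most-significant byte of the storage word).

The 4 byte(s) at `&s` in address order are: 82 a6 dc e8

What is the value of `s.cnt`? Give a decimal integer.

[0]=0x82 [1]=0xa6 [2]=0xdc [3]=0xe8 (big-endian) → word 0x82a6dce8
ver [30+:2] = (word>>30) & 0x3 = 2
mode [17+:13] = (word>>17) & 0x1fff = 339
bank [15+:2] = (word>>15) & 0x3 = 1
cnt [12+:3] = (word>>12) & 0x7 = 5  ←
flags [1+:11] = (word>>1) & 0x7ff = 1652
id [0+:1] = (word>>0) & 0x1 = 0

5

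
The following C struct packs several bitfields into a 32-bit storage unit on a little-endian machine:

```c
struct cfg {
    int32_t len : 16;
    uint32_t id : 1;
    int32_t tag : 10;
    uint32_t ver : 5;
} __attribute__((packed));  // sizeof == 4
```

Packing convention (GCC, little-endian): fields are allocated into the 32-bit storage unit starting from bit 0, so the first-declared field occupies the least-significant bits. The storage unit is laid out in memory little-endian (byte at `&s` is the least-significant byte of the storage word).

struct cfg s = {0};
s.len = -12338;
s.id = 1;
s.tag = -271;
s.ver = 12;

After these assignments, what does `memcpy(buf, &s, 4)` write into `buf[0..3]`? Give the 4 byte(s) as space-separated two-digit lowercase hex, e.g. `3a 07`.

len (16b) val=-12338 bits=0xcfce at bit 0: 0x0000cfce
id (1b) val=1 bits=0x1 at bit 16: 0x0001cfce
tag (10b) val=-271 bits=0x2f1 at bit 17: 0x05e3cfce
ver (5b) val=12 bits=0xc at bit 27: 0x65e3cfce
word = 0x65e3cfce → little-endian bytes:
  [0]=0xce  [1]=0xcf  [2]=0xe3  [3]=0x65

ce cf e3 65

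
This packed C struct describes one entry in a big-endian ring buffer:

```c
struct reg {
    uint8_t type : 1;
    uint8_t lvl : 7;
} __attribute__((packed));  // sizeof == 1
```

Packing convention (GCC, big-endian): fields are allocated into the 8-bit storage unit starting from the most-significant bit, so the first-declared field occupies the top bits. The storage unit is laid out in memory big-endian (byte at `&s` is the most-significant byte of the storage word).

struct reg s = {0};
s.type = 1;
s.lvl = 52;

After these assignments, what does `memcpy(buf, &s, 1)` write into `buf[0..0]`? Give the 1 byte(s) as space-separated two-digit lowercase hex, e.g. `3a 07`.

[7+:1] type=1 & 0x1 = 0x1; word=0x80
[0+:7] lvl=52 & 0x7f = 0x34; word=0xb4
word = 0xb4 → big-endian bytes:
  [0]=0xb4

b4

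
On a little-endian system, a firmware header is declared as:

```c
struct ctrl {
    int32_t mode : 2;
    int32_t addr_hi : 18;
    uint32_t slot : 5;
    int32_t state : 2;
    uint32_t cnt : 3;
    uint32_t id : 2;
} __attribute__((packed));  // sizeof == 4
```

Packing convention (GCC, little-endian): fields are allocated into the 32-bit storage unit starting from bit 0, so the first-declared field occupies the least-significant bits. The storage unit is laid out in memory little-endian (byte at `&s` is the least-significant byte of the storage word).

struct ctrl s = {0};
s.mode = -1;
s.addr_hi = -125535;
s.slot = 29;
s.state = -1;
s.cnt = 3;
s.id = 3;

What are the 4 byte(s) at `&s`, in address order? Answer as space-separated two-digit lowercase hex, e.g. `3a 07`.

87 56 d8 df

[0+:2] mode=-1 & 0x3 = 0x3; word=0x00000003
[2+:18] addr_hi=-125535 & 0x3ffff = 0x215a1; word=0x00085687
[20+:5] slot=29 & 0x1f = 0x1d; word=0x01d85687
[25+:2] state=-1 & 0x3 = 0x3; word=0x07d85687
[27+:3] cnt=3 & 0x7 = 0x3; word=0x1fd85687
[30+:2] id=3 & 0x3 = 0x3; word=0xdfd85687
word = 0xdfd85687 → little-endian bytes:
  [0]=0x87  [1]=0x56  [2]=0xd8  [3]=0xdf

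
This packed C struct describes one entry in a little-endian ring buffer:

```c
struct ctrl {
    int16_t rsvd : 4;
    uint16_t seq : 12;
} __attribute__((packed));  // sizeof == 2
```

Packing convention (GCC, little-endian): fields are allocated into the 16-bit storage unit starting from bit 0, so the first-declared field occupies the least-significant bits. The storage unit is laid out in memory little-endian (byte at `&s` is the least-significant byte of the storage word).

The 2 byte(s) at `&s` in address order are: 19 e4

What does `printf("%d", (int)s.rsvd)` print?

[0]=0x19 [1]=0xe4 (little-endian) → word 0xe419
rsvd:4 @ bit 0 → (0xe419>>0)&0xf = 0x9  ←
seq:12 @ bit 4 → (0xe419>>4)&0xfff = 0xe41
rsvd signed 4b, MSB=1: 9 - 16 = -7

-7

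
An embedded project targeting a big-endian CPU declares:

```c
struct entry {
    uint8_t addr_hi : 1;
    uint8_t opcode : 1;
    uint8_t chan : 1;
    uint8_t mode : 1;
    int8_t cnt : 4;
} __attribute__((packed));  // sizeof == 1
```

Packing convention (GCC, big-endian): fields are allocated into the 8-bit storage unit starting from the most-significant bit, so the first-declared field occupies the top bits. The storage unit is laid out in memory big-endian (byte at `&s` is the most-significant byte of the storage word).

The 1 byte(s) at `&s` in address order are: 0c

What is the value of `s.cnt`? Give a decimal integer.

-4

[0]=0x0c (big-endian) → word 0x0c
addr_hi:1 @ bit 7 → (0x0c>>7)&0x1 = 0x0
opcode:1 @ bit 6 → (0x0c>>6)&0x1 = 0x0
chan:1 @ bit 5 → (0x0c>>5)&0x1 = 0x0
mode:1 @ bit 4 → (0x0c>>4)&0x1 = 0x0
cnt:4 @ bit 0 → (0x0c>>0)&0xf = 0xc  ←
cnt signed 4b, MSB=1: 12 - 16 = -4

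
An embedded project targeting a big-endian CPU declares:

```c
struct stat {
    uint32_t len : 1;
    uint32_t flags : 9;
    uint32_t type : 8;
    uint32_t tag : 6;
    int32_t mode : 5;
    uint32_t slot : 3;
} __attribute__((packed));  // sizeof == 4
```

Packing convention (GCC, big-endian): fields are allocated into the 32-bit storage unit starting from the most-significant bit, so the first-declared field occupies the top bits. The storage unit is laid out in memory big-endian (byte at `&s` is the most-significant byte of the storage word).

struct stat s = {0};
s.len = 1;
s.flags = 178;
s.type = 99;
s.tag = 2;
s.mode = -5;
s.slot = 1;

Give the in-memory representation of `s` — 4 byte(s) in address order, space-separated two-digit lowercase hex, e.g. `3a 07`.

ac 98 c2 d9

len (1b) val=1 bits=0x1 at bit 31: 0x80000000
flags (9b) val=178 bits=0xb2 at bit 22: 0xac800000
type (8b) val=99 bits=0x63 at bit 14: 0xac98c000
tag (6b) val=2 bits=0x2 at bit 8: 0xac98c200
mode (5b) val=-5 bits=0x1b at bit 3: 0xac98c2d8
slot (3b) val=1 bits=0x1 at bit 0: 0xac98c2d9
word = 0xac98c2d9 → big-endian bytes:
  [0]=0xac  [1]=0x98  [2]=0xc2  [3]=0xd9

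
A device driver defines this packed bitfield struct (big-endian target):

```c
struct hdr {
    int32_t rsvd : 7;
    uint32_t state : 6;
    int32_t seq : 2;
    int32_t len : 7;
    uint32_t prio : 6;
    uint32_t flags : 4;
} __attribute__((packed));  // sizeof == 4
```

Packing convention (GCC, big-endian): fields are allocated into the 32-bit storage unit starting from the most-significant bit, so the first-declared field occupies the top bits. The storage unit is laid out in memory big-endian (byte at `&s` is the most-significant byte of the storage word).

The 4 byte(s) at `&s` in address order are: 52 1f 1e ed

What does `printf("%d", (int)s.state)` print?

3

[0]=0x52 [1]=0x1f [2]=0x1e [3]=0xed (big-endian) → word 0x521f1eed
rsvd:7 @ bit 25 → (0x521f1eed>>25)&0x7f = 0x29
state:6 @ bit 19 → (0x521f1eed>>19)&0x3f = 0x3  ←
seq:2 @ bit 17 → (0x521f1eed>>17)&0x3 = 0x3
len:7 @ bit 10 → (0x521f1eed>>10)&0x7f = 0x47
prio:6 @ bit 4 → (0x521f1eed>>4)&0x3f = 0x2e
flags:4 @ bit 0 → (0x521f1eed>>0)&0xf = 0xd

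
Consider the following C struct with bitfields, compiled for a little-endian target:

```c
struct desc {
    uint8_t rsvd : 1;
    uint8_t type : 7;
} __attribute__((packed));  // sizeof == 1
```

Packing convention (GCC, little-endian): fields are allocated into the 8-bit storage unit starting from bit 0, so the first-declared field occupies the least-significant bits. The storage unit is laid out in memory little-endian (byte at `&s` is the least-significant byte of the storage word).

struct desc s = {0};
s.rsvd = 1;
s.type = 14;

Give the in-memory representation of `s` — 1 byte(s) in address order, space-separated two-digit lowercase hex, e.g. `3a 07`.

1d

[0+:1] rsvd=1 & 0x1 = 0x1; word=0x01
[1+:7] type=14 & 0x7f = 0xe; word=0x1d
word = 0x1d → little-endian bytes:
  [0]=0x1d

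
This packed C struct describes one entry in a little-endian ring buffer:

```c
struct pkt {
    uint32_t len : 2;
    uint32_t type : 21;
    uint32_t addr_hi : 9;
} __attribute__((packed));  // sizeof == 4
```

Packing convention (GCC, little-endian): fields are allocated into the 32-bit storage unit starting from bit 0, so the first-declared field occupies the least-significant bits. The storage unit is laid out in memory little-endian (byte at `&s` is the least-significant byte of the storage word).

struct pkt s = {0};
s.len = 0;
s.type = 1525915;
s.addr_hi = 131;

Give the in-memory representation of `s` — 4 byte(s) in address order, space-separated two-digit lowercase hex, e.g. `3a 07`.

6c 22 dd 41

len (2b) val=0 bits=0x0 at bit 0: 0x00000000
type (21b) val=1525915 bits=0x17489b at bit 2: 0x005d226c
addr_hi (9b) val=131 bits=0x83 at bit 23: 0x41dd226c
word = 0x41dd226c → little-endian bytes:
  [0]=0x6c  [1]=0x22  [2]=0xdd  [3]=0x41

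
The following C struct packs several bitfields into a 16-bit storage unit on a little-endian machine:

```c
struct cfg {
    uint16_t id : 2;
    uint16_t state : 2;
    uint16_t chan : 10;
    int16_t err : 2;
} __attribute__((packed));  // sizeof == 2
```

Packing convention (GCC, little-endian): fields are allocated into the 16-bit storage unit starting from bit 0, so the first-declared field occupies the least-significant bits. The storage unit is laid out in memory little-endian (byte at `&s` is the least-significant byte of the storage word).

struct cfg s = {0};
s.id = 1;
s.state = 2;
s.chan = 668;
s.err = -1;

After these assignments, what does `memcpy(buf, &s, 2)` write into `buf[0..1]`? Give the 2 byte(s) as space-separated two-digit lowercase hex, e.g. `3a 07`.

[0+:2] id=1 & 0x3 = 0x1; word=0x0001
[2+:2] state=2 & 0x3 = 0x2; word=0x0009
[4+:10] chan=668 & 0x3ff = 0x29c; word=0x29c9
[14+:2] err=-1 & 0x3 = 0x3; word=0xe9c9
word = 0xe9c9 → little-endian bytes:
  [0]=0xc9  [1]=0xe9

c9 e9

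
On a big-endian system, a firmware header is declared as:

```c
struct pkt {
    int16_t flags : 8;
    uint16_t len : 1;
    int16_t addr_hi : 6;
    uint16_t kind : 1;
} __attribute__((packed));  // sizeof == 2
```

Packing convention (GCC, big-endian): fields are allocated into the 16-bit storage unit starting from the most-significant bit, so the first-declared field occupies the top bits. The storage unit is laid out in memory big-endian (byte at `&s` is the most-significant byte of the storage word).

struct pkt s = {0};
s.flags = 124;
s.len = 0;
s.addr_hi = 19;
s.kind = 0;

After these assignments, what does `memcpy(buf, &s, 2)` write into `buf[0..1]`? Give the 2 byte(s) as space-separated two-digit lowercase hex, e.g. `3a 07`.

7c 26

[8+:8] flags=124 & 0xff = 0x7c; word=0x7c00
[7+:1] len=0 & 0x1 = 0x0; word=0x7c00
[1+:6] addr_hi=19 & 0x3f = 0x13; word=0x7c26
[0+:1] kind=0 & 0x1 = 0x0; word=0x7c26
word = 0x7c26 → big-endian bytes:
  [0]=0x7c  [1]=0x26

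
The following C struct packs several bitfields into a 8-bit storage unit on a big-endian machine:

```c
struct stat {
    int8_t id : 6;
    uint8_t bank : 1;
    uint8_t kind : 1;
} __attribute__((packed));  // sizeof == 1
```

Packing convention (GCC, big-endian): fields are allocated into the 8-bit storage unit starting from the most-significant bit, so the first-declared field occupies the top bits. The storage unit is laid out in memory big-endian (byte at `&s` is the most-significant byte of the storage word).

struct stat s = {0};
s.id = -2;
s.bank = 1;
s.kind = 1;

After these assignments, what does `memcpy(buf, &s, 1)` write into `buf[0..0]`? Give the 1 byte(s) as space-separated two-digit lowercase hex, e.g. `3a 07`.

fb

id:6 = -2 → 0x3e << 2 → word 0xf8
bank:1 = 1 → 0x1 << 1 → word 0xfa
kind:1 = 1 → 0x1 << 0 → word 0xfb
word = 0xfb → big-endian bytes:
  [0]=0xfb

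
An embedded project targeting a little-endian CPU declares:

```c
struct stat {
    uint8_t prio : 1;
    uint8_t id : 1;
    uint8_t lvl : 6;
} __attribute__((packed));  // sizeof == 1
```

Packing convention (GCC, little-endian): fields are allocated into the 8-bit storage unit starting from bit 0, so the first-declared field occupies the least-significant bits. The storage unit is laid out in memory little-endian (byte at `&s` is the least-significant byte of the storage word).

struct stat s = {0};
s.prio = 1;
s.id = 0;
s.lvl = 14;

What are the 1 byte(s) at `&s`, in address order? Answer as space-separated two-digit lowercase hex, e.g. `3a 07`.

39

[0+:1] prio=1 & 0x1 = 0x1; word=0x01
[1+:1] id=0 & 0x1 = 0x0; word=0x01
[2+:6] lvl=14 & 0x3f = 0xe; word=0x39
word = 0x39 → little-endian bytes:
  [0]=0x39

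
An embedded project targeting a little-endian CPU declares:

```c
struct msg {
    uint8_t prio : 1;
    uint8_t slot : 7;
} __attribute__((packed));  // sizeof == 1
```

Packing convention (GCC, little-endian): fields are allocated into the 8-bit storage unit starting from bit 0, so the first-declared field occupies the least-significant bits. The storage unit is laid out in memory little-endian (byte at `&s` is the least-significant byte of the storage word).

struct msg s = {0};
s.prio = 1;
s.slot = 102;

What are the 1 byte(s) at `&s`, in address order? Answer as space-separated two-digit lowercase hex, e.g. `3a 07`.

prio (1b) val=1 bits=0x1 at bit 0: 0x01
slot (7b) val=102 bits=0x66 at bit 1: 0xcd
word = 0xcd → little-endian bytes:
  [0]=0xcd

cd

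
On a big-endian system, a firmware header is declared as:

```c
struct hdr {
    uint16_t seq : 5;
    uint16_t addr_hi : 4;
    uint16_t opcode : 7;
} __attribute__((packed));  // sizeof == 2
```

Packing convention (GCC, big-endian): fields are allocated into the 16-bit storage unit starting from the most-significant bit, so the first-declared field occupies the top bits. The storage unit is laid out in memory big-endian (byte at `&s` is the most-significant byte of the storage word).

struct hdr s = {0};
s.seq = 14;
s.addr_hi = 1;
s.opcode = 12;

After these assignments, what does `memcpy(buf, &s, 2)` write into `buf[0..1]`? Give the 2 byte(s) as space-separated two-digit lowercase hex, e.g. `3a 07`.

70 8c

seq (5b) val=14 bits=0xe at bit 11: 0x7000
addr_hi (4b) val=1 bits=0x1 at bit 7: 0x7080
opcode (7b) val=12 bits=0xc at bit 0: 0x708c
word = 0x708c → big-endian bytes:
  [0]=0x70  [1]=0x8c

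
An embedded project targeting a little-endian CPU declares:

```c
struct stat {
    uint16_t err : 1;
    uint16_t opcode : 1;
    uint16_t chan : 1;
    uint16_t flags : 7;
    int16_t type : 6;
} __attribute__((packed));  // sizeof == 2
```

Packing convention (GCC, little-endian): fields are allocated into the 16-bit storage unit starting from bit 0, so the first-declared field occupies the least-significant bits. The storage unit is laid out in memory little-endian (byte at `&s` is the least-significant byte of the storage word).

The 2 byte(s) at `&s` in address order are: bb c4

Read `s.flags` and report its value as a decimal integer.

[0]=0xbb [1]=0xc4 (little-endian) → word 0xc4bb
err [0+:1] = (word>>0) & 0x1 = 1
opcode [1+:1] = (word>>1) & 0x1 = 1
chan [2+:1] = (word>>2) & 0x1 = 0
flags [3+:7] = (word>>3) & 0x7f = 23  ←
type [10+:6] = (word>>10) & 0x3f = 49

23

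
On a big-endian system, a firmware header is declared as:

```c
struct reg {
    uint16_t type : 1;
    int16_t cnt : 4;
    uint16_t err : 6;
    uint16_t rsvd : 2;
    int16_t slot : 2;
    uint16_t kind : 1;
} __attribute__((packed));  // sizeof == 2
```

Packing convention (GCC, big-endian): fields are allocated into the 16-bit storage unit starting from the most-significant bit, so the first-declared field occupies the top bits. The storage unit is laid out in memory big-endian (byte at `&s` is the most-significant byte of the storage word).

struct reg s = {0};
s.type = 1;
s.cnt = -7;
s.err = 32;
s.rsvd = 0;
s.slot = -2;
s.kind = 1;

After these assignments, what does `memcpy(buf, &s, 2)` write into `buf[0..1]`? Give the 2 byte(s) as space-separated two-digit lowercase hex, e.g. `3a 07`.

[15+:1] type=1 & 0x1 = 0x1; word=0x8000
[11+:4] cnt=-7 & 0xf = 0x9; word=0xc800
[5+:6] err=32 & 0x3f = 0x20; word=0xcc00
[3+:2] rsvd=0 & 0x3 = 0x0; word=0xcc00
[1+:2] slot=-2 & 0x3 = 0x2; word=0xcc04
[0+:1] kind=1 & 0x1 = 0x1; word=0xcc05
word = 0xcc05 → big-endian bytes:
  [0]=0xcc  [1]=0x05

cc 05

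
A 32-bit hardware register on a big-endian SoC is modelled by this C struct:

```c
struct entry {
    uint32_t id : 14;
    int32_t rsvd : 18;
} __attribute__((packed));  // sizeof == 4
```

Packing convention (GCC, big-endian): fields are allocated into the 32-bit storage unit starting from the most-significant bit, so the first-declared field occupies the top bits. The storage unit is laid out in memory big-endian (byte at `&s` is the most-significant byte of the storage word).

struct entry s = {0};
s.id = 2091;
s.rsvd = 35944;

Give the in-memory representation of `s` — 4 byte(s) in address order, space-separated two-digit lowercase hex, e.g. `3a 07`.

id (14b) val=2091 bits=0x82b at bit 18: 0x20ac0000
rsvd (18b) val=35944 bits=0x8c68 at bit 0: 0x20ac8c68
word = 0x20ac8c68 → big-endian bytes:
  [0]=0x20  [1]=0xac  [2]=0x8c  [3]=0x68

20 ac 8c 68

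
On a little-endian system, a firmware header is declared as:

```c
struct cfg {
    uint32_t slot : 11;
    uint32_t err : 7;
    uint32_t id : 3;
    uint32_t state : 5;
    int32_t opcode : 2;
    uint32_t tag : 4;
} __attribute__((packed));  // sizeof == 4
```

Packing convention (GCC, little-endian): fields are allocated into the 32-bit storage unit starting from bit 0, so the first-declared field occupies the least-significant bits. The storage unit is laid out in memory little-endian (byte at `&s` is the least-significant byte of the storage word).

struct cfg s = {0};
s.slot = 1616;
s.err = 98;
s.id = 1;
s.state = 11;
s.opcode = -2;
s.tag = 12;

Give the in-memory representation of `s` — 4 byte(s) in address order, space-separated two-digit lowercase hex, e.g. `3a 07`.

50 16 67 c9

slot:11 = 1616 → 0x650 << 0 → word 0x00000650
err:7 = 98 → 0x62 << 11 → word 0x00031650
id:3 = 1 → 0x1 << 18 → word 0x00071650
state:5 = 11 → 0xb << 21 → word 0x01671650
opcode:2 = -2 → 0x2 << 26 → word 0x09671650
tag:4 = 12 → 0xc << 28 → word 0xc9671650
word = 0xc9671650 → little-endian bytes:
  [0]=0x50  [1]=0x16  [2]=0x67  [3]=0xc9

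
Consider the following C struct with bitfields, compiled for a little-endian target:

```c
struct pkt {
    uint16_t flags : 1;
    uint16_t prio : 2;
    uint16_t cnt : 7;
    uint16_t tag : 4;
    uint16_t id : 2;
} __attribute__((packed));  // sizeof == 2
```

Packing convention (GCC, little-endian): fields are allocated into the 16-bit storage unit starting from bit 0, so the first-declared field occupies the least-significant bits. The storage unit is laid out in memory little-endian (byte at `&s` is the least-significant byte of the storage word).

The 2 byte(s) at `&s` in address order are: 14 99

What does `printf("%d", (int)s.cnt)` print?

34

[0]=0x14 [1]=0x99 (little-endian) → word 0x9914
flags [0+:1] = (word>>0) & 0x1 = 0
prio [1+:2] = (word>>1) & 0x3 = 2
cnt [3+:7] = (word>>3) & 0x7f = 34  ←
tag [10+:4] = (word>>10) & 0xf = 6
id [14+:2] = (word>>14) & 0x3 = 2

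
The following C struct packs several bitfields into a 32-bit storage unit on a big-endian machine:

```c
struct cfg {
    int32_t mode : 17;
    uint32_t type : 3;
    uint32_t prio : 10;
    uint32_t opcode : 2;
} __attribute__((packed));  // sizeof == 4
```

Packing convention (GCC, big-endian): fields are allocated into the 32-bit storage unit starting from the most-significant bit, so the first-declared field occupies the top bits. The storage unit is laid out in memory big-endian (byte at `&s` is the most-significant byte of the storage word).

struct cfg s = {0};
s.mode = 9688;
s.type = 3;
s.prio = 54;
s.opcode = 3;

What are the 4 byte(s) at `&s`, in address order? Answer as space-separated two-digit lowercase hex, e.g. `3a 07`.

12 ec 30 db

mode (17b) val=9688 bits=0x25d8 at bit 15: 0x12ec0000
type (3b) val=3 bits=0x3 at bit 12: 0x12ec3000
prio (10b) val=54 bits=0x36 at bit 2: 0x12ec30d8
opcode (2b) val=3 bits=0x3 at bit 0: 0x12ec30db
word = 0x12ec30db → big-endian bytes:
  [0]=0x12  [1]=0xec  [2]=0x30  [3]=0xdb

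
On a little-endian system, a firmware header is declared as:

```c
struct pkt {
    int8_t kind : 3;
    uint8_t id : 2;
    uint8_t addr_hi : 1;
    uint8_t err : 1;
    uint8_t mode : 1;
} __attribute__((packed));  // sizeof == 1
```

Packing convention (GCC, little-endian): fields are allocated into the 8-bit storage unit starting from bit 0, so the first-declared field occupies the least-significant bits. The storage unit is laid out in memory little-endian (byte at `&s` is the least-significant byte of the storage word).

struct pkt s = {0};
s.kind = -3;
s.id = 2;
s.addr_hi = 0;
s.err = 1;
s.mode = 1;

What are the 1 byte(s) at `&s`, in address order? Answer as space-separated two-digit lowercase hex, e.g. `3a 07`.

kind (3b) val=-3 bits=0x5 at bit 0: 0x05
id (2b) val=2 bits=0x2 at bit 3: 0x15
addr_hi (1b) val=0 bits=0x0 at bit 5: 0x15
err (1b) val=1 bits=0x1 at bit 6: 0x55
mode (1b) val=1 bits=0x1 at bit 7: 0xd5
word = 0xd5 → little-endian bytes:
  [0]=0xd5

d5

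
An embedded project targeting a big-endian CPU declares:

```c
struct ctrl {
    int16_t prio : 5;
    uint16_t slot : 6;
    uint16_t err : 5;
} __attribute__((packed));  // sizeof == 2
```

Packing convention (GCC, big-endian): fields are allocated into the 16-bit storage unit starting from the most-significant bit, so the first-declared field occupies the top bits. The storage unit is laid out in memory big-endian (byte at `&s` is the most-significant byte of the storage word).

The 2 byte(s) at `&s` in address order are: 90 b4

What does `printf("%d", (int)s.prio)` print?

-14

[0]=0x90 [1]=0xb4 (big-endian) → word 0x90b4
prio:5 @ bit 11 → (0x90b4>>11)&0x1f = 0x12  ←
slot:6 @ bit 5 → (0x90b4>>5)&0x3f = 0x5
err:5 @ bit 0 → (0x90b4>>0)&0x1f = 0x14
prio signed 5b, MSB=1: 18 - 32 = -14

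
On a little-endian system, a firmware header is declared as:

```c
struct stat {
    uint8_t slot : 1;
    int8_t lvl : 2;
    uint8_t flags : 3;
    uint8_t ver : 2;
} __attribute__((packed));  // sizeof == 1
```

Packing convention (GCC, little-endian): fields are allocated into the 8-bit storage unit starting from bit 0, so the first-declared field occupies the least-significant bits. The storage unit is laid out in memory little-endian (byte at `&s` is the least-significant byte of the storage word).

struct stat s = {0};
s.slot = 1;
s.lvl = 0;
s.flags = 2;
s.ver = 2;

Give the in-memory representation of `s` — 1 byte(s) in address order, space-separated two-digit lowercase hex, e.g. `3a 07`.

[0+:1] slot=1 & 0x1 = 0x1; word=0x01
[1+:2] lvl=0 & 0x3 = 0x0; word=0x01
[3+:3] flags=2 & 0x7 = 0x2; word=0x11
[6+:2] ver=2 & 0x3 = 0x2; word=0x91
word = 0x91 → little-endian bytes:
  [0]=0x91

91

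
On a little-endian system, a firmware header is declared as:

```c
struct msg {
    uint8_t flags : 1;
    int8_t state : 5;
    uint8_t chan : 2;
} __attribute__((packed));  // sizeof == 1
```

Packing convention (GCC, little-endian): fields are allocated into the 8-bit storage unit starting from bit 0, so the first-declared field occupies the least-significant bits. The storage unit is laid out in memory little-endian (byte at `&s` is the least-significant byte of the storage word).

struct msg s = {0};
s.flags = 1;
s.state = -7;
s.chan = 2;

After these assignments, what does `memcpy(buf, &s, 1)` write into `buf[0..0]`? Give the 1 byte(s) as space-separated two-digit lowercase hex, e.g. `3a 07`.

[0+:1] flags=1 & 0x1 = 0x1; word=0x01
[1+:5] state=-7 & 0x1f = 0x19; word=0x33
[6+:2] chan=2 & 0x3 = 0x2; word=0xb3
word = 0xb3 → little-endian bytes:
  [0]=0xb3

b3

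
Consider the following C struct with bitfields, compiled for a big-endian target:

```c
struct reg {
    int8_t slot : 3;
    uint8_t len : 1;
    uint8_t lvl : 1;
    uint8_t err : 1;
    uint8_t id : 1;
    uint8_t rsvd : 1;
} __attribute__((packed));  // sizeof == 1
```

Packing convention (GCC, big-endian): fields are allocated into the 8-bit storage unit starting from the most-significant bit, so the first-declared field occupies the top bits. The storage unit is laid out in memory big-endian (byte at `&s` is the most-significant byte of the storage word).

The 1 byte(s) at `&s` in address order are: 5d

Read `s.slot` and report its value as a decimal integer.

[0]=0x5d (big-endian) → word 0x5d
slot [5+:3] = (word>>5) & 0x7 = 2  ←
len [4+:1] = (word>>4) & 0x1 = 1
lvl [3+:1] = (word>>3) & 0x1 = 1
err [2+:1] = (word>>2) & 0x1 = 1
id [1+:1] = (word>>1) & 0x1 = 0
rsvd [0+:1] = (word>>0) & 0x1 = 1
slot signed 3b, MSB=0: value = 2

2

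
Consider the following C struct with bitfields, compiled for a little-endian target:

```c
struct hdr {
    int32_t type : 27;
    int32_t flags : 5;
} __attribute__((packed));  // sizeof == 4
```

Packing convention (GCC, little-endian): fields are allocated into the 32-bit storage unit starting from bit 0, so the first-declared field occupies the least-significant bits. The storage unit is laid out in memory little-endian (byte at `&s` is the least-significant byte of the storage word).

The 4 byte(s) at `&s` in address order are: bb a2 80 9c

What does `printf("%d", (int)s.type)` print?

[0]=0xbb [1]=0xa2 [2]=0x80 [3]=0x9c (little-endian) → word 0x9c80a2bb
type [0+:27] = (word>>0) & 0x7ffffff = 75539131  ←
flags [27+:5] = (word>>27) & 0x1f = 19
type signed 27b, MSB=1: 75539131 - 134217728 = -58678597

-58678597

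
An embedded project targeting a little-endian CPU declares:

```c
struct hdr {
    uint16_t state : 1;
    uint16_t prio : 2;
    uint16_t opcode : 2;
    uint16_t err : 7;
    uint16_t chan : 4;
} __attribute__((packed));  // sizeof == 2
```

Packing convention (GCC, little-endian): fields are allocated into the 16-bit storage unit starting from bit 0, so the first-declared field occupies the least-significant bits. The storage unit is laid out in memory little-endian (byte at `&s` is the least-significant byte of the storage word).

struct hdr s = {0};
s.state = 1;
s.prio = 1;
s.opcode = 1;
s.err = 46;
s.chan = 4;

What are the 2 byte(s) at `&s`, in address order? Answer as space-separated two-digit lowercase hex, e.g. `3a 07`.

cb 45

state (1b) val=1 bits=0x1 at bit 0: 0x0001
prio (2b) val=1 bits=0x1 at bit 1: 0x0003
opcode (2b) val=1 bits=0x1 at bit 3: 0x000b
err (7b) val=46 bits=0x2e at bit 5: 0x05cb
chan (4b) val=4 bits=0x4 at bit 12: 0x45cb
word = 0x45cb → little-endian bytes:
  [0]=0xcb  [1]=0x45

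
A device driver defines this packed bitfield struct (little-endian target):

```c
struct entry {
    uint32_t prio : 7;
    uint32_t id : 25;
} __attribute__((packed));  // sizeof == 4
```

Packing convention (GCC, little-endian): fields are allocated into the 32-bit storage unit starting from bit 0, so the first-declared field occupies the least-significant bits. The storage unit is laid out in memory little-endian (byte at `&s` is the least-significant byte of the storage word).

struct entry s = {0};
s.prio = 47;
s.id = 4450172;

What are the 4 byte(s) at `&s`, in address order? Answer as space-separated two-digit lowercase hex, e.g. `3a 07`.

2f be f3 21

prio:7 = 47 → 0x2f << 0 → word 0x0000002f
id:25 = 4450172 → 0x43e77c << 7 → word 0x21f3be2f
word = 0x21f3be2f → little-endian bytes:
  [0]=0x2f  [1]=0xbe  [2]=0xf3  [3]=0x21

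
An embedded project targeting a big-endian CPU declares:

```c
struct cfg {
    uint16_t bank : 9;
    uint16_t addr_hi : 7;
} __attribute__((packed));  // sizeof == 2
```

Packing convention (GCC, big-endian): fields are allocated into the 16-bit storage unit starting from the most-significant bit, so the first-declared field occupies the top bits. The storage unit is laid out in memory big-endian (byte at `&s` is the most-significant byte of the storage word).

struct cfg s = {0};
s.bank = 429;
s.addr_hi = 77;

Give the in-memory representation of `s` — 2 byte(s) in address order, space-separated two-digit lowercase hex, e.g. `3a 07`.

[7+:9] bank=429 & 0x1ff = 0x1ad; word=0xd680
[0+:7] addr_hi=77 & 0x7f = 0x4d; word=0xd6cd
word = 0xd6cd → big-endian bytes:
  [0]=0xd6  [1]=0xcd

d6 cd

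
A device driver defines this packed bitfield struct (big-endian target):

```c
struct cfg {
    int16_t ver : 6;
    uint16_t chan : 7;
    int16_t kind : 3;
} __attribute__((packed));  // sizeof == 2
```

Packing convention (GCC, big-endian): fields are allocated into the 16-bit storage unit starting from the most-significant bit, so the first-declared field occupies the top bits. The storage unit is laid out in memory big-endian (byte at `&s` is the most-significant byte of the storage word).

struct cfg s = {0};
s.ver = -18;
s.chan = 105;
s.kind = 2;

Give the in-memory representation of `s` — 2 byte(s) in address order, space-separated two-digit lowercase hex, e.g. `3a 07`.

bb 4a

ver (6b) val=-18 bits=0x2e at bit 10: 0xb800
chan (7b) val=105 bits=0x69 at bit 3: 0xbb48
kind (3b) val=2 bits=0x2 at bit 0: 0xbb4a
word = 0xbb4a → big-endian bytes:
  [0]=0xbb  [1]=0x4a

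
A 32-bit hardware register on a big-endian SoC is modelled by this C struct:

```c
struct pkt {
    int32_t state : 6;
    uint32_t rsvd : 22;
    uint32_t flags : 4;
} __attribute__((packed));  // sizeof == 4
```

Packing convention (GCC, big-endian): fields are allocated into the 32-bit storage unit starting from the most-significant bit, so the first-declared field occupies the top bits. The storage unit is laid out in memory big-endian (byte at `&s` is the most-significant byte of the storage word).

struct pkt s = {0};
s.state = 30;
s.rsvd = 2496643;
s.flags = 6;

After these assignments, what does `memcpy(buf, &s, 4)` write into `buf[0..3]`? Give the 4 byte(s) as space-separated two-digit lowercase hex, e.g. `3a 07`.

7a 61 88 36

state:6 = 30 → 0x1e << 26 → word 0x78000000
rsvd:22 = 2496643 → 0x261883 << 4 → word 0x7a618830
flags:4 = 6 → 0x6 << 0 → word 0x7a618836
word = 0x7a618836 → big-endian bytes:
  [0]=0x7a  [1]=0x61  [2]=0x88  [3]=0x36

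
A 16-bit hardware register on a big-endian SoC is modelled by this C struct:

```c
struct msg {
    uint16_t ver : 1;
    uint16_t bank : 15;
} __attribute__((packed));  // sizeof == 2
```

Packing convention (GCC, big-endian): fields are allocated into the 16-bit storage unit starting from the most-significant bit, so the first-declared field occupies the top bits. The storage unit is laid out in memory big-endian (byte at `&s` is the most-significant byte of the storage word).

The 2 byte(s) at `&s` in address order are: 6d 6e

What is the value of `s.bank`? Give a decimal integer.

[0]=0x6d [1]=0x6e (big-endian) → word 0x6d6e
ver [15+:1] = (word>>15) & 0x1 = 0
bank [0+:15] = (word>>0) & 0x7fff = 28014  ←

28014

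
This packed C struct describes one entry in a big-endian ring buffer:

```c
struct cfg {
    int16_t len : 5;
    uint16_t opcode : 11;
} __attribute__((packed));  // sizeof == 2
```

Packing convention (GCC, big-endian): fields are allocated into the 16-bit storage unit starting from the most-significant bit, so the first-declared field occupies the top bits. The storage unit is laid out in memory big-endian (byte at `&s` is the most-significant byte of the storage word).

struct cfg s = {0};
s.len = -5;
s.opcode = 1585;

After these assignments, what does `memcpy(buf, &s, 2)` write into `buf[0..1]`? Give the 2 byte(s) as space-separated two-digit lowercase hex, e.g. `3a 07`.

de 31

len (5b) val=-5 bits=0x1b at bit 11: 0xd800
opcode (11b) val=1585 bits=0x631 at bit 0: 0xde31
word = 0xde31 → big-endian bytes:
  [0]=0xde  [1]=0x31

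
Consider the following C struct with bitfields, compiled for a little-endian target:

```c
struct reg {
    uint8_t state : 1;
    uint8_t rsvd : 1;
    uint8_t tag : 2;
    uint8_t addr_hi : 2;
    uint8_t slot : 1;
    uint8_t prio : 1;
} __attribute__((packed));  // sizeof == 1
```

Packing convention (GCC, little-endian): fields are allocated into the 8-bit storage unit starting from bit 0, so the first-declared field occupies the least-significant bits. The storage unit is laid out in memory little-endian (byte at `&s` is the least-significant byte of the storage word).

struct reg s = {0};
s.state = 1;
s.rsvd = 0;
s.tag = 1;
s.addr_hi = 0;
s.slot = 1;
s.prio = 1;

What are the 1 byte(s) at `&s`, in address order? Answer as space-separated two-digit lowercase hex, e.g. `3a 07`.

c5

state (1b) val=1 bits=0x1 at bit 0: 0x01
rsvd (1b) val=0 bits=0x0 at bit 1: 0x01
tag (2b) val=1 bits=0x1 at bit 2: 0x05
addr_hi (2b) val=0 bits=0x0 at bit 4: 0x05
slot (1b) val=1 bits=0x1 at bit 6: 0x45
prio (1b) val=1 bits=0x1 at bit 7: 0xc5
word = 0xc5 → little-endian bytes:
  [0]=0xc5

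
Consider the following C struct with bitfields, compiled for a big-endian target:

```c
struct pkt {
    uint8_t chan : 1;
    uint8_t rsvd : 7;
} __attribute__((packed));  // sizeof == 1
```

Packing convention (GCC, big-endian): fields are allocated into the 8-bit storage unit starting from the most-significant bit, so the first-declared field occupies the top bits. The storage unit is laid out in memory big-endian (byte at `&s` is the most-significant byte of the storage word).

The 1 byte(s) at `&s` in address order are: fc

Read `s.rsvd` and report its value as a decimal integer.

124

[0]=0xfc (big-endian) → word 0xfc
chan [7+:1] = (word>>7) & 0x1 = 1
rsvd [0+:7] = (word>>0) & 0x7f = 124  ←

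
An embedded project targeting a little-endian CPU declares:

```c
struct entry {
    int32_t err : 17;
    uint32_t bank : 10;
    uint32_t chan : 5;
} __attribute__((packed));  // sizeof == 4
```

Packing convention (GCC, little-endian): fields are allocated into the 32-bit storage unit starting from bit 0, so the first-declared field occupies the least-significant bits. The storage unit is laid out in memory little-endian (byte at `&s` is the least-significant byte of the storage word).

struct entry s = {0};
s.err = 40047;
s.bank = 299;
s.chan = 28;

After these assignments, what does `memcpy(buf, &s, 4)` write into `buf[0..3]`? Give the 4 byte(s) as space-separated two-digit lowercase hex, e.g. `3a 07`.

6f 9c 56 e2

err:17 = 40047 → 0x9c6f << 0 → word 0x00009c6f
bank:10 = 299 → 0x12b << 17 → word 0x02569c6f
chan:5 = 28 → 0x1c << 27 → word 0xe2569c6f
word = 0xe2569c6f → little-endian bytes:
  [0]=0x6f  [1]=0x9c  [2]=0x56  [3]=0xe2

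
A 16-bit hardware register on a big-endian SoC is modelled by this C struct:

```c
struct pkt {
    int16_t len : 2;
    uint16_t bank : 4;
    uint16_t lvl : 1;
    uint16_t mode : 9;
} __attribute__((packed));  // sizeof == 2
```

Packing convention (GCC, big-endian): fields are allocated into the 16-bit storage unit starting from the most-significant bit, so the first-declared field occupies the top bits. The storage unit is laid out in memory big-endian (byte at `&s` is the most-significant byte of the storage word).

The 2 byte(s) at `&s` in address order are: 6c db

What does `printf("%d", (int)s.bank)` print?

11

[0]=0x6c [1]=0xdb (big-endian) → word 0x6cdb
len:2 @ bit 14 → (0x6cdb>>14)&0x3 = 0x1
bank:4 @ bit 10 → (0x6cdb>>10)&0xf = 0xb  ←
lvl:1 @ bit 9 → (0x6cdb>>9)&0x1 = 0x0
mode:9 @ bit 0 → (0x6cdb>>0)&0x1ff = 0xdb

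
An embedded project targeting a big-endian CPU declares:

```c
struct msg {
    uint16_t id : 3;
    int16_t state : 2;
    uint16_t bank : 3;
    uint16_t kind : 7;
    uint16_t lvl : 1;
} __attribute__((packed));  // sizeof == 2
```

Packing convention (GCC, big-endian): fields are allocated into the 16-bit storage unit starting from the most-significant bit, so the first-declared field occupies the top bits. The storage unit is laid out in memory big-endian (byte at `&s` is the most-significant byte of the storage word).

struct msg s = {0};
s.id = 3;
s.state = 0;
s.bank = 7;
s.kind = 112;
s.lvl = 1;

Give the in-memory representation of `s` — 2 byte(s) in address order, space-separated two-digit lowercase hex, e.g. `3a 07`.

67 e1

id:3 = 3 → 0x3 << 13 → word 0x6000
state:2 = 0 → 0x0 << 11 → word 0x6000
bank:3 = 7 → 0x7 << 8 → word 0x6700
kind:7 = 112 → 0x70 << 1 → word 0x67e0
lvl:1 = 1 → 0x1 << 0 → word 0x67e1
word = 0x67e1 → big-endian bytes:
  [0]=0x67  [1]=0xe1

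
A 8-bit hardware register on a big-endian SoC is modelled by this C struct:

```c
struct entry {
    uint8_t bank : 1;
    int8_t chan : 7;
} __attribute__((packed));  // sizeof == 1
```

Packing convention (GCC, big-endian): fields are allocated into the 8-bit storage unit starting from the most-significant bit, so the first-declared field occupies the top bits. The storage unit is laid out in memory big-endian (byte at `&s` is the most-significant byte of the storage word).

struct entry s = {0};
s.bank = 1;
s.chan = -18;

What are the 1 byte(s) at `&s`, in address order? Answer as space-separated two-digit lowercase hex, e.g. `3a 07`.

ee

bank (1b) val=1 bits=0x1 at bit 7: 0x80
chan (7b) val=-18 bits=0x6e at bit 0: 0xee
word = 0xee → big-endian bytes:
  [0]=0xee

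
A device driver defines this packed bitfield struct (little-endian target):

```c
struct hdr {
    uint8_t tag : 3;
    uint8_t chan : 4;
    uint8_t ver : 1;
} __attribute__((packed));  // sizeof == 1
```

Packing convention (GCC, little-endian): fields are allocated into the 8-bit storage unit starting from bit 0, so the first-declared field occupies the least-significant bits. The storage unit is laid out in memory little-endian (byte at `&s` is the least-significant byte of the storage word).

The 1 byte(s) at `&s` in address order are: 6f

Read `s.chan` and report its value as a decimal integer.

13

[0]=0x6f (little-endian) → word 0x6f
tag:3 @ bit 0 → (0x6f>>0)&0x7 = 0x7
chan:4 @ bit 3 → (0x6f>>3)&0xf = 0xd  ←
ver:1 @ bit 7 → (0x6f>>7)&0x1 = 0x0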